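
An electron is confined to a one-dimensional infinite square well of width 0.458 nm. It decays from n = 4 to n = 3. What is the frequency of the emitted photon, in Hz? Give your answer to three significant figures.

E_1 = h²/(8m_eL²) = 2.872×10^-19 J and ΔE = (4² − 3²)E_1 = 2.010×10^-18 J.
f = ΔE/h = 2.010×10^-18/6.626×10^-34 = 3.03×10^15 Hz.

f = 3.03×10^15 Hz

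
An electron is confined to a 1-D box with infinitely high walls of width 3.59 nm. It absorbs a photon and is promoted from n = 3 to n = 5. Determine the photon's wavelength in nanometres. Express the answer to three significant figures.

λ = 2.66×10^3 nm

E_1 = h²/(8m_eL²) = 4.675×10^-21 J, so ΔE = (5² − 3²)E_1 = 7.480×10^-20 J.
λ = hc/ΔE = (6.626×10^-34·2.998×10^8)/7.480×10^-20 = 2.66×10^-6 m = 2.66×10^3 nm.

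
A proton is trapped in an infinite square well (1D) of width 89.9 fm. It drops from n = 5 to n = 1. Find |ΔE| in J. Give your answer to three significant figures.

E_1 = h²/(8m_pL²) = 4.059×10^-15 J.
|ΔE| = |5² − 1²|·E_1 = 24·4.059×10^-15 J = 9.74×10^-14 J.

|ΔE| = 9.74×10^-14 J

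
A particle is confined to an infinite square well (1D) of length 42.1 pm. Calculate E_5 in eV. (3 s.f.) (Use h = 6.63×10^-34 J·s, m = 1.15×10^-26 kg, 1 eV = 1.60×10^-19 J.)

For an infinite well E_n = n²h²/(8mL²), so E_1 = h²/(8mL²) = (6.63×10^-34)²/(8·1.15×10^-26·(4.21×10^-11 m)²) = 2.696×10^-21 J.
Then E_5 = 5²·E_1 = 25·2.696×10^-21 J = 6.740×10^-20 J.
Converting, E_5 = 6.740×10^-20 J / (1.60×10^-19 J/eV) = 0.421 eV.

E_5 = 0.421 eV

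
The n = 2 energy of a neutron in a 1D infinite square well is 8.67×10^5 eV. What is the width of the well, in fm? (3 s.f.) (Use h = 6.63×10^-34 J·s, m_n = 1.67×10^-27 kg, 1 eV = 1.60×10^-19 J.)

L = 30.8 fm

From E_n = n²h²/(8m_nL²), L = n·h/√(8m_nE_n).
E_2 = 8.67×10^5 eV = 1.387×10^-13 J, so L = 2·6.63×10^-34/√(8·1.67×10^-27·1.387×10^-13) = 3.08×10^-14 m = 30.8 fm.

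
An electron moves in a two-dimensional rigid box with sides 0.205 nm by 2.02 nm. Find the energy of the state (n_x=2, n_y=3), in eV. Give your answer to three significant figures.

E = 36.6 eV

For a 2D rectangular well E = (h²/8m_e)·Σ n_i²/L_i² = (6.626×10^-34)²/(8·9.109×10^-31) · [2²/(0.205 nm)² + 3²/(2.02 nm)²].
Evaluating gives E = 5.867×10^-18 J = 36.6 eV.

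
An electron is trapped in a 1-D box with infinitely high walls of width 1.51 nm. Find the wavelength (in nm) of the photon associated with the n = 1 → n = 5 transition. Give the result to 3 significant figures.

λ = 313 nm

E_1 = h²/(8m_eL²) = 2.642×10^-20 J, so ΔE = (5² − 1²)E_1 = 6.341×10^-19 J.
λ = hc/ΔE = (6.626×10^-34·2.998×10^8)/6.341×10^-19 = 3.13×10^-7 m = 313 nm.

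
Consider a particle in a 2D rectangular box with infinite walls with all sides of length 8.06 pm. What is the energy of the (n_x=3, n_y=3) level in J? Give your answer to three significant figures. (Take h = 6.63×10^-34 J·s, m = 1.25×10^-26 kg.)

E = 1.22×10^-18 J

For a 2D rectangular well E = (h²/8m)·Σ n_i²/L_i² = (6.63×10^-34)²/(8·1.25×10^-26) · [3²/(8.06 pm)² + 3²/(8.06 pm)²].
Evaluating gives E = 1.22×10^-18 J.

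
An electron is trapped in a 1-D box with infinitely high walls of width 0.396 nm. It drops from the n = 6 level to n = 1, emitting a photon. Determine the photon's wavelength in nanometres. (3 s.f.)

λ = 14.8 nm

E_1 = h²/(8m_eL²) = 3.842×10^-19 J, so ΔE = (6² − 1²)E_1 = 1.345×10^-17 J.
λ = hc/ΔE = (6.626×10^-34·2.998×10^8)/1.345×10^-17 = 1.48×10^-8 m = 14.8 nm.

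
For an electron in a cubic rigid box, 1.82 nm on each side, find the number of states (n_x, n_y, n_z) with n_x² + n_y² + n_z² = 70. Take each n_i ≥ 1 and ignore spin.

The level has n_x² + n_y² + n_z² = 70. The ordered positive-integer solutions are (3, 5, 6), (3, 6, 5), (5, 3, 6), (5, 6, 3), (6, 3, 5), (6, 5, 3).
That gives 6 states.

degeneracy = 6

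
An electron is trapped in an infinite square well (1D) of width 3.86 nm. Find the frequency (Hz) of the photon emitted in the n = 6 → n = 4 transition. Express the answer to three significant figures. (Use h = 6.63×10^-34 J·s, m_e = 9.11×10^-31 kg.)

E_1 = h²/(8m_eL²) = 4.048×10^-21 J and ΔE = (6² − 4²)E_1 = 8.096×10^-20 J.
f = ΔE/h = 8.096×10^-20/6.63×10^-34 = 1.22×10^14 Hz.

f = 1.22×10^14 Hz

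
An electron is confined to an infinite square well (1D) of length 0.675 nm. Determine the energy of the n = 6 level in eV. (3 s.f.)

E_6 = 29.7 eV

For an infinite well E_n = n²h²/(8m_eL²), so E_1 = h²/(8m_eL²) = (6.626×10^-34)²/(8·9.109×10^-31·(6.75×10^-10 m)²) = 1.322×10^-19 J.
Then E_6 = 6²·E_1 = 36·1.322×10^-19 J = 4.759×10^-18 J.
Converting, E_6 = 4.759×10^-18 J / (1.602×10^-19 J/eV) = 29.7 eV.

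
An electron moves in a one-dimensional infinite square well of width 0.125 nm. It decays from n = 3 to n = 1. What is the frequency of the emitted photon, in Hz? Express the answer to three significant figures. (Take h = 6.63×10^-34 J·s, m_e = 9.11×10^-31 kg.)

f = 4.66×10^16 Hz

E_1 = h²/(8m_eL²) = 3.860×10^-18 J and ΔE = (3² − 1²)E_1 = 3.088×10^-17 J.
f = ΔE/h = 3.088×10^-17/6.63×10^-34 = 4.66×10^16 Hz.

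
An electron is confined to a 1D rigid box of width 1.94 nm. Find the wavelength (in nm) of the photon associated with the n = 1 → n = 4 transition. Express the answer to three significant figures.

λ = 827 nm

E_1 = h²/(8m_eL²) = 1.601×10^-20 J, so ΔE = (4² − 1²)E_1 = 2.402×10^-19 J.
λ = hc/ΔE = (6.626×10^-34·2.998×10^8)/2.402×10^-19 = 8.27×10^-7 m = 827 nm.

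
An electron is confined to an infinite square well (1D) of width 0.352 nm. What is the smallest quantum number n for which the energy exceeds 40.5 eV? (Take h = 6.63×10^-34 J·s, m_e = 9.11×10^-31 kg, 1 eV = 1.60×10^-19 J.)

E_1 = h²/(8m_eL²) = 4.868×10^-19 J = 3.042 eV.
Need n² > 40.5/3.042 = 13.31, i.e. n > 3.648.
The smallest integer satisfying this is n = 4.

n = 4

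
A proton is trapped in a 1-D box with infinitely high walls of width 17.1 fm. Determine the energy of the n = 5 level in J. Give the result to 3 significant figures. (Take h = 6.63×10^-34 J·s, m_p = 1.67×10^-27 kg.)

For an infinite well E_n = n²h²/(8m_pL²), so E_1 = h²/(8m_pL²) = (6.63×10^-34)²/(8·1.67×10^-27·(1.71×10^-14 m)²) = 1.125×10^-13 J.
Then E_5 = 5²·E_1 = 25·1.125×10^-13 J = 2.81×10^-12 J.

E_5 = 2.81×10^-12 J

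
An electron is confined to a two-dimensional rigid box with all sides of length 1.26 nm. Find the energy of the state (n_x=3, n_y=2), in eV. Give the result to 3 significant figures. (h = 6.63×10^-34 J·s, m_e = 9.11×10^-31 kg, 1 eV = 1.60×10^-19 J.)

For a 2D rectangular well E = (h²/8m_e)·Σ n_i²/L_i² = (6.63×10^-34)²/(8·9.11×10^-31) · [3²/(1.26 nm)² + 2²/(1.26 nm)²].
Evaluating gives E = 4.939×10^-19 J = 3.09 eV.

E = 3.09 eV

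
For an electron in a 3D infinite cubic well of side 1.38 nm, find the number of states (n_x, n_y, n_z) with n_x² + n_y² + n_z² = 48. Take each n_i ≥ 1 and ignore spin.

degeneracy = 1

The level has n_x² + n_y² + n_z² = 48. The ordered positive-integer solutions are (4, 4, 4).
That gives 1 state.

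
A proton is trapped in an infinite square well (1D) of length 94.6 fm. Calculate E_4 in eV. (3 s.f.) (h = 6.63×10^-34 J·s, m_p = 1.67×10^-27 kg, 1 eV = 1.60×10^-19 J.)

E_4 = 3.68×10^5 eV

For an infinite well E_n = n²h²/(8m_pL²), so E_1 = h²/(8m_pL²) = (6.63×10^-34)²/(8·1.67×10^-27·(9.46×10^-14 m)²) = 3.677×10^-15 J.
Then E_4 = 4²·E_1 = 16·3.677×10^-15 J = 5.883×10^-14 J.
Converting, E_4 = 5.883×10^-14 J / (1.60×10^-19 J/eV) = 3.68×10^5 eV.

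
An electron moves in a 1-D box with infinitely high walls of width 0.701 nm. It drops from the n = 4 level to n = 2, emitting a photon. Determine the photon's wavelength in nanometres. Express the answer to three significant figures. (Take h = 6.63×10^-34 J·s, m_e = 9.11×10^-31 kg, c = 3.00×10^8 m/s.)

E_1 = h²/(8m_eL²) = 1.227×10^-19 J, so ΔE = (4² − 2²)E_1 = 1.472×10^-18 J.
λ = hc/ΔE = (6.63×10^-34·3.00×10^8)/1.472×10^-18 = 1.35×10^-7 m = 135 nm.

λ = 135 nm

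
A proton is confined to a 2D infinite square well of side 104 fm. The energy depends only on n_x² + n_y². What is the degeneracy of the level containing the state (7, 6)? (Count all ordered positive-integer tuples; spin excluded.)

degeneracy = 4

The level has n_x² + n_y² = 85. The ordered positive-integer solutions are (2, 9), (6, 7), (7, 6), (9, 2).
That gives 4 states.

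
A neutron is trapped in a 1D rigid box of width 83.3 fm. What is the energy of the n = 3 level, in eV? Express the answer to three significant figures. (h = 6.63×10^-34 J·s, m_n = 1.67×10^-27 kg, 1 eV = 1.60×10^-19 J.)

E_3 = 2.67×10^5 eV

For an infinite well E_n = n²h²/(8m_nL²), so E_1 = h²/(8m_nL²) = (6.63×10^-34)²/(8·1.67×10^-27·(8.33×10^-14 m)²) = 4.742×10^-15 J.
Then E_3 = 3²·E_1 = 9·4.742×10^-15 J = 4.268×10^-14 J.
Converting, E_3 = 4.268×10^-14 J / (1.60×10^-19 J/eV) = 2.67×10^5 eV.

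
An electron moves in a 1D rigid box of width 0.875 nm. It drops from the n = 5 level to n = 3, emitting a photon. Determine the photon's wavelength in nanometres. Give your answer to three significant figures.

λ = 158 nm

E_1 = h²/(8m_eL²) = 7.869×10^-20 J, so ΔE = (5² − 3²)E_1 = 1.259×10^-18 J.
λ = hc/ΔE = (6.626×10^-34·2.998×10^8)/1.259×10^-18 = 1.58×10^-7 m = 158 nm.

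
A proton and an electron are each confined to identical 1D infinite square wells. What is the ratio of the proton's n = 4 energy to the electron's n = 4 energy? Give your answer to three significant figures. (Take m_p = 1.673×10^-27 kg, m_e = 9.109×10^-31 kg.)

5.44×10^-4

E_n ∝ 1/m at fixed n and L, so the ratio is m_e/m_p = 9.109×10^-31/1.673×10^-27 = 5.44×10^-4.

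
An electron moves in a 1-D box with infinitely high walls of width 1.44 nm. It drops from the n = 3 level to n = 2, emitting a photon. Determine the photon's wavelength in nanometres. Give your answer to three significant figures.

λ = 1.37×10^3 nm

E_1 = h²/(8m_eL²) = 2.905×10^-20 J, so ΔE = (3² − 2²)E_1 = 1.453×10^-19 J.
λ = hc/ΔE = (6.626×10^-34·2.998×10^8)/1.453×10^-19 = 1.37×10^-6 m = 1.37×10^3 nm.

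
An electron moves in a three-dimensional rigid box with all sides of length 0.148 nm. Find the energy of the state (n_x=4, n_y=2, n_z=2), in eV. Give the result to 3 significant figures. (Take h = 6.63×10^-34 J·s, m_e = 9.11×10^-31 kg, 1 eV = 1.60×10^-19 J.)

E = 413 eV

For a 3D rectangular well E = (h²/8m_e)·Σ n_i²/L_i² = (6.63×10^-34)²/(8·9.11×10^-31) · [4²/(0.148 nm)² + 2²/(0.148 nm)² + 2²/(0.148 nm)²].
Evaluating gives E = 6.609×10^-17 J = 413 eV.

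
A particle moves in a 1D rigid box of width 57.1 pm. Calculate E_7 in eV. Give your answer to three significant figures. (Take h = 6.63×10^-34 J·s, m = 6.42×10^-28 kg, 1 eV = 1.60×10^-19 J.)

For an infinite well E_n = n²h²/(8mL²), so E_1 = h²/(8mL²) = (6.63×10^-34)²/(8·6.42×10^-28·(5.71×10^-11 m)²) = 2.625×10^-20 J.
Then E_7 = 7²·E_1 = 49·2.625×10^-20 J = 1.286×10^-18 J.
Converting, E_7 = 1.286×10^-18 J / (1.60×10^-19 J/eV) = 8.04 eV.

E_7 = 8.04 eV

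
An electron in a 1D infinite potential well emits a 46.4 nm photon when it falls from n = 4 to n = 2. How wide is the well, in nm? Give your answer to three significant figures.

L = 0.411 nm

The photon carries ΔE = hc/λ = 6.626×10^-34·2.998×10^8/4.64×10^-8 m = 4.281×10^-18 J.
Since ΔE = (4² − 2²)E_1, E_1 = 3.567×10^-19 J, and L = h/√(8m_eE_1) = 4.11×10^-10 m = 0.411 nm.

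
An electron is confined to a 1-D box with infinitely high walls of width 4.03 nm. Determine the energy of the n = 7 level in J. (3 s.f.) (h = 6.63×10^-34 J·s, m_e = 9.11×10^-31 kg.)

For an infinite well E_n = n²h²/(8m_eL²), so E_1 = h²/(8m_eL²) = (6.63×10^-34)²/(8·9.11×10^-31·(4.03×10^-9 m)²) = 3.714×10^-21 J.
Then E_7 = 7²·E_1 = 49·3.714×10^-21 J = 1.82×10^-19 J.

E_7 = 1.82×10^-19 J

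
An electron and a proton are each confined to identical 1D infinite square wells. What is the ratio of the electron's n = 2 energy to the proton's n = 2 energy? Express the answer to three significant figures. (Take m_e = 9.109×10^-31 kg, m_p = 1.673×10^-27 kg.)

E_n ∝ 1/m at fixed n and L, so the ratio is m_p/m_e = 1.673×10^-27/9.109×10^-31 = 1.84×10^3.

1.84×10^3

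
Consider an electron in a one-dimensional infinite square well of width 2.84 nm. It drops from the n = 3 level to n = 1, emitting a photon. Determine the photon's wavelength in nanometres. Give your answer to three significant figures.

E_1 = h²/(8m_eL²) = 7.470×10^-21 J, so ΔE = (3² − 1²)E_1 = 5.976×10^-20 J.
λ = hc/ΔE = (6.626×10^-34·2.998×10^8)/5.976×10^-20 = 3.32×10^-6 m = 3.32×10^3 nm.

λ = 3.32×10^3 nm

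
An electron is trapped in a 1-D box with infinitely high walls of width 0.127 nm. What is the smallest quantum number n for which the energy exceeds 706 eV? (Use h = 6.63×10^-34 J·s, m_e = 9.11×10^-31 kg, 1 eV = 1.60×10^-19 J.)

E_1 = h²/(8m_eL²) = 3.739×10^-18 J = 23.37 eV.
Need n² > 706/23.37 = 30.21, i.e. n > 5.496.
The smallest integer satisfying this is n = 6.

n = 6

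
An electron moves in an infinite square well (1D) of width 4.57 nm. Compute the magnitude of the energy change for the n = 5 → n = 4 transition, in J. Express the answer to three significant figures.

|ΔE| = 2.60×10^-20 J

E_1 = h²/(8m_eL²) = 2.885×10^-21 J.
|ΔE| = |5² − 4²|·E_1 = 9·2.885×10^-21 J = 2.60×10^-20 J.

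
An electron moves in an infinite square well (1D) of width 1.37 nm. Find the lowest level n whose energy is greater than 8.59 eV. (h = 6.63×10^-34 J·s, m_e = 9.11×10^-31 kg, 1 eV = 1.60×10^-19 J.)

n = 7

E_1 = h²/(8m_eL²) = 3.213×10^-20 J = 0.2008 eV.
Need n² > 8.59/0.2008 = 42.78, i.e. n > 6.541.
The smallest integer satisfying this is n = 7.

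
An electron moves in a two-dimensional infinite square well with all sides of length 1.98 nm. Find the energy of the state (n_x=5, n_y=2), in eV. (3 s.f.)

E = 2.78 eV

For a 2D rectangular well E = (h²/8m_e)·Σ n_i²/L_i² = (6.626×10^-34)²/(8·9.109×10^-31) · [5²/(1.98 nm)² + 2²/(1.98 nm)²].
Evaluating gives E = 4.457×10^-19 J = 2.78 eV.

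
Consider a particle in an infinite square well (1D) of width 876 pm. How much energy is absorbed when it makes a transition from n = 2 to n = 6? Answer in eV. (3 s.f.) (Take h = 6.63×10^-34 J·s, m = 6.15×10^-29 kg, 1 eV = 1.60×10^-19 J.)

|ΔE| = 0.233 eV

E_1 = h²/(8mL²) = 1.164×10^-21 J.
|ΔE| = |2² − 6²|·E_1 = 32·1.164×10^-21 J = 3.725×10^-20 J = 0.233 eV.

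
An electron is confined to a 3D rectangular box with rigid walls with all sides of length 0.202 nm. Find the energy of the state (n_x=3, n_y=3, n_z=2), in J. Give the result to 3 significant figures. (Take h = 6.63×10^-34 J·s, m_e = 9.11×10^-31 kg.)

For a 3D rectangular well E = (h²/8m_e)·Σ n_i²/L_i² = (6.63×10^-34)²/(8·9.11×10^-31) · [3²/(0.202 nm)² + 3²/(0.202 nm)² + 2²/(0.202 nm)²].
Evaluating gives E = 3.25×10^-17 J.

E = 3.25×10^-17 J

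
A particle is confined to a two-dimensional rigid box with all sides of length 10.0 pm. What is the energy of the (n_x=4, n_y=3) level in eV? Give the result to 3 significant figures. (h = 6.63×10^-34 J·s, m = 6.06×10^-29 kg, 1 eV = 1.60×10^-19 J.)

For a 2D rectangular well E = (h²/8m)·Σ n_i²/L_i² = (6.63×10^-34)²/(8·6.06×10^-29) · [4²/(10.0 pm)² + 3²/(10.0 pm)²].
Evaluating gives E = 2.267×10^-16 J = 1.42×10^3 eV.

E = 1.42×10^3 eV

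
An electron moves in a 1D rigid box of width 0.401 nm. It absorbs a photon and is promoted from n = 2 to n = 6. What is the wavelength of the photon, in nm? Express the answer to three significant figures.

λ = 16.6 nm

E_1 = h²/(8m_eL²) = 3.747×10^-19 J, so ΔE = (6² − 2²)E_1 = 1.199×10^-17 J.
λ = hc/ΔE = (6.626×10^-34·2.998×10^8)/1.199×10^-17 = 1.66×10^-8 m = 16.6 nm.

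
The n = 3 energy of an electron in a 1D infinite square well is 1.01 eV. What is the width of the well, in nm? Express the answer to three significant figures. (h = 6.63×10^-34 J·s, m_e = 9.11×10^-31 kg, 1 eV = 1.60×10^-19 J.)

L = 1.83 nm

From E_n = n²h²/(8m_eL²), L = n·h/√(8m_eE_n).
E_3 = 1.01 eV = 1.616×10^-19 J, so L = 3·6.63×10^-34/√(8·9.11×10^-31·1.616×10^-19) = 1.83×10^-9 m = 1.83 nm.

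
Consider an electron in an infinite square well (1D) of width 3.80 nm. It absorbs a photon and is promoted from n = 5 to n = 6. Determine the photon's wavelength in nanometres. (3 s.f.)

E_1 = h²/(8m_eL²) = 4.172×10^-21 J, so ΔE = (6² − 5²)E_1 = 4.589×10^-20 J.
λ = hc/ΔE = (6.626×10^-34·2.998×10^8)/4.589×10^-20 = 4.33×10^-6 m = 4.33×10^3 nm.

λ = 4.33×10^3 nm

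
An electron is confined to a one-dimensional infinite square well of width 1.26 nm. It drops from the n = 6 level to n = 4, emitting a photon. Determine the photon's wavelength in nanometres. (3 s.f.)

λ = 262 nm

E_1 = h²/(8m_eL²) = 3.795×10^-20 J, so ΔE = (6² − 4²)E_1 = 7.590×10^-19 J.
λ = hc/ΔE = (6.626×10^-34·2.998×10^8)/7.590×10^-19 = 2.62×10^-7 m = 262 nm.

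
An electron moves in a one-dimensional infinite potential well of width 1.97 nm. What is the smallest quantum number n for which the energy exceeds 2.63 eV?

E_1 = h²/(8m_eL²) = 1.552×10^-20 J = 0.09688 eV.
Need n² > 2.63/0.09688 = 27.15, i.e. n > 5.211.
The smallest integer satisfying this is n = 6.

n = 6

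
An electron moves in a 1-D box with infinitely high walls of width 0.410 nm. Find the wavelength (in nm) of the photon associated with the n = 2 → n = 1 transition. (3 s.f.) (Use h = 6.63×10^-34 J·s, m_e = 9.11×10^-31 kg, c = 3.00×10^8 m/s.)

λ = 185 nm

E_1 = h²/(8m_eL²) = 3.588×10^-19 J, so ΔE = (2² − 1²)E_1 = 1.076×10^-18 J.
λ = hc/ΔE = (6.63×10^-34·3.00×10^8)/1.076×10^-18 = 1.85×10^-7 m = 185 nm.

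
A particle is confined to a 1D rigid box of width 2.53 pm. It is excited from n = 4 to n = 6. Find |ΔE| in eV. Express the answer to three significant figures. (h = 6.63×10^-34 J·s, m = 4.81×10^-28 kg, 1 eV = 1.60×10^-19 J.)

|ΔE| = 2.23×10^3 eV

E_1 = h²/(8mL²) = 1.785×10^-17 J.
|ΔE| = |4² − 6²|·E_1 = 20·1.785×10^-17 J = 3.570×10^-16 J = 2.23×10^3 eV.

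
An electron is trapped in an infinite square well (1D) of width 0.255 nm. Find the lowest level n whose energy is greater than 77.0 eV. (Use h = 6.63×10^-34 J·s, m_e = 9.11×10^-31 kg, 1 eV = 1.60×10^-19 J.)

E_1 = h²/(8m_eL²) = 9.276×10^-19 J = 5.798 eV.
Need n² > 77.0/5.798 = 13.28, i.e. n > 3.644.
The smallest integer satisfying this is n = 4.

n = 4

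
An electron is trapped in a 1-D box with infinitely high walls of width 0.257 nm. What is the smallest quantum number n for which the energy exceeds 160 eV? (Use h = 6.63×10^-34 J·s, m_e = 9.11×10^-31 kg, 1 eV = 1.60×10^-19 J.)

E_1 = h²/(8m_eL²) = 9.132×10^-19 J = 5.708 eV.
Need n² > 160/5.708 = 28.03, i.e. n > 5.294.
The smallest integer satisfying this is n = 6.

n = 6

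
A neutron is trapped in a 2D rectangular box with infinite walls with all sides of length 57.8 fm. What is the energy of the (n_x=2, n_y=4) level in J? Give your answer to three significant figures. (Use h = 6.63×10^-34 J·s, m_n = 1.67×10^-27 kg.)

E = 1.97×10^-13 J

For a 2D rectangular well E = (h²/8m_n)·Σ n_i²/L_i² = (6.63×10^-34)²/(8·1.67×10^-27) · [2²/(57.8 fm)² + 4²/(57.8 fm)²].
Evaluating gives E = 1.97×10^-13 J.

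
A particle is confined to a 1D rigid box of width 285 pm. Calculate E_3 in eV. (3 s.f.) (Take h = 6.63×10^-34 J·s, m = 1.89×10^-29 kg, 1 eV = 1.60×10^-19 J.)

For an infinite well E_n = n²h²/(8mL²), so E_1 = h²/(8mL²) = (6.63×10^-34)²/(8·1.89×10^-29·(2.85×10^-10 m)²) = 3.579×10^-20 J.
Then E_3 = 3²·E_1 = 9·3.579×10^-20 J = 3.221×10^-19 J.
Converting, E_3 = 3.221×10^-19 J / (1.60×10^-19 J/eV) = 2.01 eV.

E_3 = 2.01 eV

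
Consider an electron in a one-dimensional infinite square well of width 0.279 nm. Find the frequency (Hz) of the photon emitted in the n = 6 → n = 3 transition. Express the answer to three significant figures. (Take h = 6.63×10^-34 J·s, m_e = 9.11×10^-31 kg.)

f = 3.16×10^16 Hz

E_1 = h²/(8m_eL²) = 7.748×10^-19 J and ΔE = (6² − 3²)E_1 = 2.092×10^-17 J.
f = ΔE/h = 2.092×10^-17/6.63×10^-34 = 3.16×10^16 Hz.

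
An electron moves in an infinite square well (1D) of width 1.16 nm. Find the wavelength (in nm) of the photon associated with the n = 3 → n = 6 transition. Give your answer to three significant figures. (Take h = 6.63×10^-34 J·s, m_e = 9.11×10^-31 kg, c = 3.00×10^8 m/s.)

λ = 164 nm

E_1 = h²/(8m_eL²) = 4.482×10^-20 J, so ΔE = (6² − 3²)E_1 = 1.210×10^-18 J.
λ = hc/ΔE = (6.63×10^-34·3.00×10^8)/1.210×10^-18 = 1.64×10^-7 m = 164 nm.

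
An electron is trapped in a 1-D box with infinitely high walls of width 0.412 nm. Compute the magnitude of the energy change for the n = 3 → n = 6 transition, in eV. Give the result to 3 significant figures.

|ΔE| = 59.8 eV

E_1 = h²/(8m_eL²) = 3.549×10^-19 J.
|ΔE| = |3² − 6²|·E_1 = 27·3.549×10^-19 J = 9.582×10^-18 J = 59.8 eV.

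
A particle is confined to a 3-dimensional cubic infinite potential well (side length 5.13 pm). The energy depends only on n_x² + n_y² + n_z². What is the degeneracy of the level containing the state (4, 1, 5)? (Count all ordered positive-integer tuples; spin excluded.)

The level has n_x² + n_y² + n_z² = 42. The ordered positive-integer solutions are (1, 4, 5), (1, 5, 4), (4, 1, 5), (4, 5, 1), (5, 1, 4), (5, 4, 1).
That gives 6 states.

degeneracy = 6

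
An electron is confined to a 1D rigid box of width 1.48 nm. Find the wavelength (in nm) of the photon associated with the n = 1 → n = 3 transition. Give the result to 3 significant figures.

λ = 903 nm

E_1 = h²/(8m_eL²) = 2.751×10^-20 J, so ΔE = (3² − 1²)E_1 = 2.201×10^-19 J.
λ = hc/ΔE = (6.626×10^-34·2.998×10^8)/2.201×10^-19 = 9.03×10^-7 m = 903 nm.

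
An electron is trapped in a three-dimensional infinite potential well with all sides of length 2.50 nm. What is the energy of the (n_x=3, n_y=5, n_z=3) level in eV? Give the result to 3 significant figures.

E = 2.59 eV

For a 3D rectangular well E = (h²/8m_e)·Σ n_i²/L_i² = (6.626×10^-34)²/(8·9.109×10^-31) · [3²/(2.50 nm)² + 5²/(2.50 nm)² + 3²/(2.50 nm)²].
Evaluating gives E = 4.145×10^-19 J = 2.59 eV.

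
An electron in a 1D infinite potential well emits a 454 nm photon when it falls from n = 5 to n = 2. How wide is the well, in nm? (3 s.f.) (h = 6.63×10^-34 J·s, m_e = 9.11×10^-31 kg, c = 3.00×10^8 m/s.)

The photon carries ΔE = hc/λ = 6.63×10^-34·3.00×10^8/4.54×10^-7 m = 4.381×10^-19 J.
Since ΔE = (5² − 2²)E_1, E_1 = 2.086×10^-20 J, and L = h/√(8m_eE_1) = 1.70×10^-9 m = 1.70 nm.

L = 1.70 nm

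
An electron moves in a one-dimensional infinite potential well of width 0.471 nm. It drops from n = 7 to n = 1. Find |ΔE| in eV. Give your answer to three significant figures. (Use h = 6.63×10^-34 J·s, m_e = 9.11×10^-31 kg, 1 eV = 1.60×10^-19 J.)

E_1 = h²/(8m_eL²) = 2.719×10^-19 J.
|ΔE| = |7² − 1²|·E_1 = 48·2.719×10^-19 J = 1.305×10^-17 J = 81.6 eV.

|ΔE| = 81.6 eV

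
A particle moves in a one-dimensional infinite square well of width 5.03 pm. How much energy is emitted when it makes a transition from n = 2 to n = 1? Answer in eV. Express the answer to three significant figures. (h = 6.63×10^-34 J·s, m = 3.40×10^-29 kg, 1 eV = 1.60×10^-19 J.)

|ΔE| = 1.20×10^3 eV

E_1 = h²/(8mL²) = 6.387×10^-17 J.
|ΔE| = |2² − 1²|·E_1 = 3·6.387×10^-17 J = 1.916×10^-16 J = 1.20×10^3 eV.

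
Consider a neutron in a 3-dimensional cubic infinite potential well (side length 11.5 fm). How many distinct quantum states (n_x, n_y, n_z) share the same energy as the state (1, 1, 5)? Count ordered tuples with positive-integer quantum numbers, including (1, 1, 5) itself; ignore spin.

degeneracy = 4

The level has n_x² + n_y² + n_z² = 27. The ordered positive-integer solutions are (1, 1, 5), (1, 5, 1), (3, 3, 3), (5, 1, 1).
That gives 4 states.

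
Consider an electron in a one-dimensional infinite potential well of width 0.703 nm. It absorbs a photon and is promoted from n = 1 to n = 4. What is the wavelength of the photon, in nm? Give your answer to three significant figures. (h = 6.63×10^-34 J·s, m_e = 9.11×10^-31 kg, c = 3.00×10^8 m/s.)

λ = 109 nm

E_1 = h²/(8m_eL²) = 1.220×10^-19 J, so ΔE = (4² − 1²)E_1 = 1.830×10^-18 J.
λ = hc/ΔE = (6.63×10^-34·3.00×10^8)/1.830×10^-18 = 1.09×10^-7 m = 109 nm.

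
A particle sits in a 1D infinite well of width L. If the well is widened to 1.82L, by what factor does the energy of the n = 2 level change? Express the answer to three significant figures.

0.302

E_n ∝ 1/L², so the energy scales by 1/1.82² = 0.302.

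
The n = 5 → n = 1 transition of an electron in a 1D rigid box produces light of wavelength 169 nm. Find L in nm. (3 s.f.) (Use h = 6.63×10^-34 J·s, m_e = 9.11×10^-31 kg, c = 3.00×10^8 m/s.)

The photon carries ΔE = hc/λ = 6.63×10^-34·3.00×10^8/1.69×10^-7 m = 1.177×10^-18 J.
Since ΔE = (5² − 1²)E_1, E_1 = 4.904×10^-20 J, and L = h/√(8m_eE_1) = 1.11×10^-9 m = 1.11 nm.

L = 1.11 nm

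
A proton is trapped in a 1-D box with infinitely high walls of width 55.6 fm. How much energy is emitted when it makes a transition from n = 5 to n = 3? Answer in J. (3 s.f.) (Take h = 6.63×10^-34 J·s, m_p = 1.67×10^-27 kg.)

|ΔE| = 1.70×10^-13 J

E_1 = h²/(8m_pL²) = 1.064×10^-14 J.
|ΔE| = |5² − 3²|·E_1 = 16·1.064×10^-14 J = 1.70×10^-13 J.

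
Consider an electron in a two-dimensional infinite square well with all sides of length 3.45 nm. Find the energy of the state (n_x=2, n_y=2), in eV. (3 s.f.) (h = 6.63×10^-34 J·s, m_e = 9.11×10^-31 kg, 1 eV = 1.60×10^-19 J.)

For a 2D rectangular well E = (h²/8m_e)·Σ n_i²/L_i² = (6.63×10^-34)²/(8·9.11×10^-31) · [2²/(3.45 nm)² + 2²/(3.45 nm)²].
Evaluating gives E = 4.054×10^-20 J = 0.253 eV.

E = 0.253 eV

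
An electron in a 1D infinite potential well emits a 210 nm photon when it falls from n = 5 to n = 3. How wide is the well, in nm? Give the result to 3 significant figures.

L = 1.01 nm

The photon carries ΔE = hc/λ = 6.626×10^-34·2.998×10^8/2.10×10^-7 m = 9.459×10^-19 J.
Since ΔE = (5² − 3²)E_1, E_1 = 5.912×10^-20 J, and L = h/√(8m_eE_1) = 1.01×10^-9 m = 1.01 nm.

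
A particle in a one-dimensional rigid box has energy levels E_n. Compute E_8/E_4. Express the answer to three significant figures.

E_n ∝ n², so E_8/E_4 = 8²/4² = 64/16 = 4.00.

4.00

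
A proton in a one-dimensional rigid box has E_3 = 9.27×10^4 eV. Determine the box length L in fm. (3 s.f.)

L = 141 fm

From E_n = n²h²/(8m_pL²), L = n·h/√(8m_pE_n).
E_3 = 9.27×10^4 eV = 1.485×10^-14 J, so L = 3·6.626×10^-34/√(8·1.673×10^-27·1.485×10^-14) = 1.41×10^-13 m = 141 fm.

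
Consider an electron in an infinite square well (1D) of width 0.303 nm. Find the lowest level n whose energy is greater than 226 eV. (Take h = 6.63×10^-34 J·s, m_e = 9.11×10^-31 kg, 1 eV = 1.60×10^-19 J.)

n = 8

E_1 = h²/(8m_eL²) = 6.570×10^-19 J = 4.106 eV.
Need n² > 226/4.106 = 55.04, i.e. n > 7.419.
The smallest integer satisfying this is n = 8.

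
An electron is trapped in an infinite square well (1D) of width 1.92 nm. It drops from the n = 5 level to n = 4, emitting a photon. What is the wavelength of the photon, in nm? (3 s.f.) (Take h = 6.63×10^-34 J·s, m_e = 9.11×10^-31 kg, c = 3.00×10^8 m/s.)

λ = 1.35×10^3 nm

E_1 = h²/(8m_eL²) = 1.636×10^-20 J, so ΔE = (5² − 4²)E_1 = 1.472×10^-19 J.
λ = hc/ΔE = (6.63×10^-34·3.00×10^8)/1.472×10^-19 = 1.35×10^-6 m = 1.35×10^3 nm.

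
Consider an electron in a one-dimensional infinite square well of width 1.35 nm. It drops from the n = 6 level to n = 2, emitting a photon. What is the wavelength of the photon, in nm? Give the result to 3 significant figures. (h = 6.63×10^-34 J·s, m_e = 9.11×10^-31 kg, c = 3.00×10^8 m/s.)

E_1 = h²/(8m_eL²) = 3.309×10^-20 J, so ΔE = (6² − 2²)E_1 = 1.059×10^-18 J.
λ = hc/ΔE = (6.63×10^-34·3.00×10^8)/1.059×10^-18 = 1.88×10^-7 m = 188 nm.

λ = 188 nm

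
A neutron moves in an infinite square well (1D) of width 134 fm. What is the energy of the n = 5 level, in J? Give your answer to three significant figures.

For an infinite well E_n = n²h²/(8m_nL²), so E_1 = h²/(8m_nL²) = (6.626×10^-34)²/(8·1.675×10^-27·(1.34×10^-13 m)²) = 1.825×10^-15 J.
Then E_5 = 5²·E_1 = 25·1.825×10^-15 J = 4.56×10^-14 J.

E_5 = 4.56×10^-14 J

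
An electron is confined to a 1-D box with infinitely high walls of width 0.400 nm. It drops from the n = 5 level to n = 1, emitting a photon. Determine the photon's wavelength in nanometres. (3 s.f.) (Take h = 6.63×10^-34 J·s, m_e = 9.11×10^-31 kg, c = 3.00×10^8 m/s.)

E_1 = h²/(8m_eL²) = 3.770×10^-19 J, so ΔE = (5² − 1²)E_1 = 9.048×10^-18 J.
λ = hc/ΔE = (6.63×10^-34·3.00×10^8)/9.048×10^-18 = 2.20×10^-8 m = 22.0 nm.

λ = 22.0 nm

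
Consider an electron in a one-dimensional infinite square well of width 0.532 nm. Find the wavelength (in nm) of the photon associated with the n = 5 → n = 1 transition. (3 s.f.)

λ = 38.9 nm

E_1 = h²/(8m_eL²) = 2.129×10^-19 J, so ΔE = (5² − 1²)E_1 = 5.110×10^-18 J.
λ = hc/ΔE = (6.626×10^-34·2.998×10^8)/5.110×10^-18 = 3.89×10^-8 m = 38.9 nm.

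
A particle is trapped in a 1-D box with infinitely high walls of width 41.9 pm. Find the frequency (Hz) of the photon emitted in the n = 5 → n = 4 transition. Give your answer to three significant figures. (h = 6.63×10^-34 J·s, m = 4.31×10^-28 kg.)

f = 9.86×10^14 Hz

E_1 = h²/(8mL²) = 7.262×10^-20 J and ΔE = (5² − 4²)E_1 = 6.536×10^-19 J.
f = ΔE/h = 6.536×10^-19/6.63×10^-34 = 9.86×10^14 Hz.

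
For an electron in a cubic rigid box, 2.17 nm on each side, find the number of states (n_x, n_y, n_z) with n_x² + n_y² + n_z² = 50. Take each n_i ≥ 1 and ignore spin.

The level has n_x² + n_y² + n_z² = 50. The ordered positive-integer solutions are (3, 4, 5), (3, 5, 4), (4, 3, 5), (4, 5, 3), (5, 3, 4), (5, 4, 3).
That gives 6 states.

degeneracy = 6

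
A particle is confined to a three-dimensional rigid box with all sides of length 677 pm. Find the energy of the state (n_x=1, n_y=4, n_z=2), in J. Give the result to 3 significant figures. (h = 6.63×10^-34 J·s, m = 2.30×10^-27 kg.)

For a 3D rectangular well E = (h²/8m)·Σ n_i²/L_i² = (6.63×10^-34)²/(8·2.30×10^-27) · [1²/(677 pm)² + 4²/(677 pm)² + 2²/(677 pm)²].
Evaluating gives E = 1.09×10^-21 J.

E = 1.09×10^-21 J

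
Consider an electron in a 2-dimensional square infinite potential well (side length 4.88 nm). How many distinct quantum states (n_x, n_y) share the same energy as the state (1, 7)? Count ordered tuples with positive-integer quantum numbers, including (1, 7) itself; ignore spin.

degeneracy = 3

The level has n_x² + n_y² = 50. The ordered positive-integer solutions are (1, 7), (5, 5), (7, 1).
That gives 3 states.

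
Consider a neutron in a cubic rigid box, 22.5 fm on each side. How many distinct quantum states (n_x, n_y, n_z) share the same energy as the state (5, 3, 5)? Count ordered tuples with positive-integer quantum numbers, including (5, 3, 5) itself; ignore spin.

The level has n_x² + n_y² + n_z² = 59. The ordered positive-integer solutions are (1, 3, 7), (1, 7, 3), (3, 1, 7), (3, 5, 5), (3, 7, 1), (5, 3, 5), (5, 5, 3), (7, 1, 3), (7, 3, 1).
That gives 9 states.

degeneracy = 9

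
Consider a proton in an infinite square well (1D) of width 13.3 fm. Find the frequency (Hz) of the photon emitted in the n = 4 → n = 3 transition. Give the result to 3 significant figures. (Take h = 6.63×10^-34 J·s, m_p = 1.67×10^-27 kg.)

f = 1.96×10^21 Hz

E_1 = h²/(8m_pL²) = 1.860×10^-13 J and ΔE = (4² − 3²)E_1 = 1.302×10^-12 J.
f = ΔE/h = 1.302×10^-12/6.63×10^-34 = 1.96×10^21 Hz.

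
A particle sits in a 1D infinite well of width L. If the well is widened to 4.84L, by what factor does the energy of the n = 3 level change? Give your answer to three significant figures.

E_n ∝ 1/L², so the energy scales by 1/4.84² = 0.0427.

0.0427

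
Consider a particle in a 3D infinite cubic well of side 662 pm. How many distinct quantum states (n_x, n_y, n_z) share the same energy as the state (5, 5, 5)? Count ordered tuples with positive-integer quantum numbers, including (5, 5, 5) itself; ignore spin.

The level has n_x² + n_y² + n_z² = 75. The ordered positive-integer solutions are (1, 5, 7), (1, 7, 5), (5, 1, 7), (5, 5, 5), (5, 7, 1), (7, 1, 5), (7, 5, 1).
That gives 7 states.

degeneracy = 7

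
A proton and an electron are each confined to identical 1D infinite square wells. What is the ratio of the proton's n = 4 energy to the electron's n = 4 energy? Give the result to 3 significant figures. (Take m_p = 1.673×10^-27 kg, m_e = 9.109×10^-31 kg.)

5.44×10^-4

E_n ∝ 1/m at fixed n and L, so the ratio is m_e/m_p = 9.109×10^-31/1.673×10^-27 = 5.44×10^-4.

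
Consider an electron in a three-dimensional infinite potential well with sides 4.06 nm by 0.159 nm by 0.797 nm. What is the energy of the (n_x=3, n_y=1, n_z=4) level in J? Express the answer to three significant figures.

For a 3D rectangular well E = (h²/8m_e)·Σ n_i²/L_i² = (6.626×10^-34)²/(8·9.109×10^-31) · [3²/(4.06 nm)² + 1²/(0.159 nm)² + 4²/(0.797 nm)²].
Evaluating gives E = 3.93×10^-18 J.

E = 3.93×10^-18 J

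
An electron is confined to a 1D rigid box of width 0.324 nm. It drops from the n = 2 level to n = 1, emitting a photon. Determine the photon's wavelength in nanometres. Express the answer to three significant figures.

λ = 115 nm

E_1 = h²/(8m_eL²) = 5.739×10^-19 J, so ΔE = (2² − 1²)E_1 = 1.722×10^-18 J.
λ = hc/ΔE = (6.626×10^-34·2.998×10^8)/1.722×10^-18 = 1.15×10^-7 m = 115 nm.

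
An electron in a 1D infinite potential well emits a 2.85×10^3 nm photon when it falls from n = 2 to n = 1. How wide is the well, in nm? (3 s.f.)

The photon carries ΔE = hc/λ = 6.626×10^-34·2.998×10^8/2.85×10^-6 m = 6.970×10^-20 J.
Since ΔE = (2² − 1²)E_1, E_1 = 2.323×10^-20 J, and L = h/√(8m_eE_1) = 1.61×10^-9 m = 1.61 nm.

L = 1.61 nm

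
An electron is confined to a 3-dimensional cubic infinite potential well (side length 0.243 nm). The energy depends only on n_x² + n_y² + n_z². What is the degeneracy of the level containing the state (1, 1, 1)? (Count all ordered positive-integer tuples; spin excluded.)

The level has n_x² + n_y² + n_z² = 3. The ordered positive-integer solutions are (1, 1, 1).
That gives 1 state.

degeneracy = 1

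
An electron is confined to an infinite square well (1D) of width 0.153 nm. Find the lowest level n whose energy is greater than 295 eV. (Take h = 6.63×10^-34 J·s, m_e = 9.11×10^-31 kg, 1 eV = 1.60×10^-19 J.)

E_1 = h²/(8m_eL²) = 2.577×10^-18 J = 16.11 eV.
Need n² > 295/16.11 = 18.31, i.e. n > 4.279.
The smallest integer satisfying this is n = 5.

n = 5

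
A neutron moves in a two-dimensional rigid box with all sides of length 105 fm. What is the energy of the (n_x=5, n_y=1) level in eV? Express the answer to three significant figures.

For a 2D rectangular well E = (h²/8m_n)·Σ n_i²/L_i² = (6.626×10^-34)²/(8·1.675×10^-27) · [5²/(105 fm)² + 1²/(105 fm)²].
Evaluating gives E = 7.727×10^-14 J = 4.82×10^5 eV.

E = 4.82×10^5 eV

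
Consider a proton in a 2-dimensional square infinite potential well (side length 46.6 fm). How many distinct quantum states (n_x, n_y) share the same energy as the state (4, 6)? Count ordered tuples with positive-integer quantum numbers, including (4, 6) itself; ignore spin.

The level has n_x² + n_y² = 52. The ordered positive-integer solutions are (4, 6), (6, 4).
That gives 2 states.

degeneracy = 2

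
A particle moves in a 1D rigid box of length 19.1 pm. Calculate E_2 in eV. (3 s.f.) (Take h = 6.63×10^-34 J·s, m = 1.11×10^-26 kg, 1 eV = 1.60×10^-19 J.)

For an infinite well E_n = n²h²/(8mL²), so E_1 = h²/(8mL²) = (6.63×10^-34)²/(8·1.11×10^-26·(1.91×10^-11 m)²) = 1.357×10^-20 J.
Then E_2 = 2²·E_1 = 4·1.357×10^-20 J = 5.428×10^-20 J.
Converting, E_2 = 5.428×10^-20 J / (1.60×10^-19 J/eV) = 0.339 eV.

E_2 = 0.339 eV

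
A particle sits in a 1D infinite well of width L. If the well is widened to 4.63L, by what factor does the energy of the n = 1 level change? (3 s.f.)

0.0466

E_n ∝ 1/L², so the energy scales by 1/4.63² = 0.0466.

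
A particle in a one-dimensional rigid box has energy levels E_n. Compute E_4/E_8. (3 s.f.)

E_n ∝ n², so E_4/E_8 = 4²/8² = 16/64 = 0.250.

0.250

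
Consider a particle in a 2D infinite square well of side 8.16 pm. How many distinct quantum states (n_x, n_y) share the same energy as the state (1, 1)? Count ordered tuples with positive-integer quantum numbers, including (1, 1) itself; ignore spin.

The level has n_x² + n_y² = 2. The ordered positive-integer solutions are (1, 1).
That gives 1 state.

degeneracy = 1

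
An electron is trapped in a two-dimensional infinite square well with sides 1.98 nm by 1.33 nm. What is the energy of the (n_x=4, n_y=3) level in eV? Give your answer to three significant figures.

E = 3.45 eV

For a 2D rectangular well E = (h²/8m_e)·Σ n_i²/L_i² = (6.626×10^-34)²/(8·9.109×10^-31) · [4²/(1.98 nm)² + 3²/(1.33 nm)²].
Evaluating gives E = 5.524×10^-19 J = 3.45 eV.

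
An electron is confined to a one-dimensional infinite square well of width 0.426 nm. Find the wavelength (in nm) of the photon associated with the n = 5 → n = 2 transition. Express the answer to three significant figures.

E_1 = h²/(8m_eL²) = 3.320×10^-19 J, so ΔE = (5² − 2²)E_1 = 6.972×10^-18 J.
λ = hc/ΔE = (6.626×10^-34·2.998×10^8)/6.972×10^-18 = 2.85×10^-8 m = 28.5 nm.

λ = 28.5 nm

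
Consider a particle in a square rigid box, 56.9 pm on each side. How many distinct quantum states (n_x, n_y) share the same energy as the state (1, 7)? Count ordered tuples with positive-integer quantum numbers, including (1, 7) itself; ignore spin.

The level has n_x² + n_y² = 50. The ordered positive-integer solutions are (1, 7), (5, 5), (7, 1).
That gives 3 states.

degeneracy = 3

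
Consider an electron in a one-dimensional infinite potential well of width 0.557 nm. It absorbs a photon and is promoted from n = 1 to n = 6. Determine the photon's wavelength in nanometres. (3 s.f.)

E_1 = h²/(8m_eL²) = 1.942×10^-19 J, so ΔE = (6² − 1²)E_1 = 6.797×10^-18 J.
λ = hc/ΔE = (6.626×10^-34·2.998×10^8)/6.797×10^-18 = 2.92×10^-8 m = 29.2 nm.

λ = 29.2 nm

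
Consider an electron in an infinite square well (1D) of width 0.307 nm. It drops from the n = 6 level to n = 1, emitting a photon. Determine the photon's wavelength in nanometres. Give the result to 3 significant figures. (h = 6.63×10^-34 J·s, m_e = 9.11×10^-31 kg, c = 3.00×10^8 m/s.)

λ = 8.88 nm

E_1 = h²/(8m_eL²) = 6.399×10^-19 J, so ΔE = (6² − 1²)E_1 = 2.240×10^-17 J.
λ = hc/ΔE = (6.63×10^-34·3.00×10^8)/2.240×10^-17 = 8.88×10^-9 m = 8.88 nm.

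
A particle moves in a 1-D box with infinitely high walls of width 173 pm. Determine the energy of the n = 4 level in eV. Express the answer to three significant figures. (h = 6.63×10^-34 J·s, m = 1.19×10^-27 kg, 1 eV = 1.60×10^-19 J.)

E_4 = 0.154 eV

For an infinite well E_n = n²h²/(8mL²), so E_1 = h²/(8mL²) = (6.63×10^-34)²/(8·1.19×10^-27·(1.73×10^-10 m)²) = 1.543×10^-21 J.
Then E_4 = 4²·E_1 = 16·1.543×10^-21 J = 2.469×10^-20 J.
Converting, E_4 = 2.469×10^-20 J / (1.60×10^-19 J/eV) = 0.154 eV.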